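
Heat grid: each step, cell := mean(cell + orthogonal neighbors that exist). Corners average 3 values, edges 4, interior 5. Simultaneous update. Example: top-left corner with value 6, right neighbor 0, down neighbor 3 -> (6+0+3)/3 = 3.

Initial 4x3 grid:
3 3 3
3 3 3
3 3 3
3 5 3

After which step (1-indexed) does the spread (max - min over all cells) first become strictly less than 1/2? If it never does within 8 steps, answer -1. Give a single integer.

Step 1: max=11/3, min=3, spread=2/3
Step 2: max=427/120, min=3, spread=67/120
Step 3: max=3677/1080, min=3, spread=437/1080
  -> spread < 1/2 first at step 3
Step 4: max=1453531/432000, min=1509/500, spread=29951/86400
Step 5: max=12879821/3888000, min=10283/3375, spread=206761/777600
Step 6: max=5121795571/1555200000, min=8265671/2700000, spread=14430763/62208000
Step 7: max=305043741689/93312000000, min=665652727/216000000, spread=139854109/746496000
Step 8: max=18218631890251/5598720000000, min=60171228977/19440000000, spread=7114543559/44789760000

Answer: 3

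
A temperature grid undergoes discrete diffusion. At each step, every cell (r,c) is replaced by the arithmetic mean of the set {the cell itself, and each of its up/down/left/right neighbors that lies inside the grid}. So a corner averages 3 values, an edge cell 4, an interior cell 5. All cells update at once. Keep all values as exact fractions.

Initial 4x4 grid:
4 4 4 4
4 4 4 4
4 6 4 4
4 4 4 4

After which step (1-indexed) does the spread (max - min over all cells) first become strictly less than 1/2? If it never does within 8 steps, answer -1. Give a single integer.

Step 1: max=9/2, min=4, spread=1/2
Step 2: max=111/25, min=4, spread=11/25
  -> spread < 1/2 first at step 2
Step 3: max=5167/1200, min=4, spread=367/1200
Step 4: max=23171/5400, min=1213/300, spread=1337/5400
Step 5: max=689669/162000, min=36469/9000, spread=33227/162000
Step 6: max=20654327/4860000, min=220049/54000, spread=849917/4860000
Step 7: max=616914347/145800000, min=3308533/810000, spread=21378407/145800000
Step 8: max=18462462371/4374000000, min=995688343/243000000, spread=540072197/4374000000

Answer: 2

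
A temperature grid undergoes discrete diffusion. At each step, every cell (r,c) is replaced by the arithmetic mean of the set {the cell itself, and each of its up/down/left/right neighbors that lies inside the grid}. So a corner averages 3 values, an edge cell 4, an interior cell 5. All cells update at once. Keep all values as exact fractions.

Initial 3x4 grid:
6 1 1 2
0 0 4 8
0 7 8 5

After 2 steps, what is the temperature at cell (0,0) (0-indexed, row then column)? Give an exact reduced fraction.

Answer: 35/18

Derivation:
Step 1: cell (0,0) = 7/3
Step 2: cell (0,0) = 35/18
Full grid after step 2:
  35/18 131/60 89/30 125/36
  257/120 277/100 387/100 1177/240
  91/36 869/240 419/80 71/12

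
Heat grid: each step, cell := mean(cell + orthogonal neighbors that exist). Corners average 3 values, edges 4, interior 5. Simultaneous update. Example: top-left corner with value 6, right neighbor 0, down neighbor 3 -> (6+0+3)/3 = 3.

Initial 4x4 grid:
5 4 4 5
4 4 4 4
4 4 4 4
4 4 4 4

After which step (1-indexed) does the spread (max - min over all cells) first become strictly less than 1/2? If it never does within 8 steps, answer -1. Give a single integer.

Step 1: max=13/3, min=4, spread=1/3
  -> spread < 1/2 first at step 1
Step 2: max=77/18, min=4, spread=5/18
Step 3: max=1819/432, min=4, spread=91/432
Step 4: max=54241/12960, min=301/75, spread=11141/64800
Step 5: max=539929/129600, min=144869/36000, spread=92003/648000
Step 6: max=80754857/19440000, min=181567/45000, spread=2317913/19440000
Step 7: max=2416958273/583200000, min=41927/10368, spread=58564523/583200000
Step 8: max=72365526581/17496000000, min=1969138993/486000000, spread=1476522833/17496000000

Answer: 1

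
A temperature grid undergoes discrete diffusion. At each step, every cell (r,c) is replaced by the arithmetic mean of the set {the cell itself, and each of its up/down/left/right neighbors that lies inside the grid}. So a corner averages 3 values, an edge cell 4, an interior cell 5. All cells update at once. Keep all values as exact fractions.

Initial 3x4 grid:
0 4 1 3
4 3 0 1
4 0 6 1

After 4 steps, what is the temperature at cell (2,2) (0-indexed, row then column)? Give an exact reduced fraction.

Answer: 30373/13500

Derivation:
Step 1: cell (2,2) = 7/4
Step 2: cell (2,2) = 37/15
Step 3: cell (2,2) = 979/450
Step 4: cell (2,2) = 30373/13500
Full grid after step 4:
  315653/129600 241709/108000 221609/108000 242543/129600
  2157377/864000 859183/360000 749533/360000 1714427/864000
  337853/129600 131167/54000 30373/13500 264143/129600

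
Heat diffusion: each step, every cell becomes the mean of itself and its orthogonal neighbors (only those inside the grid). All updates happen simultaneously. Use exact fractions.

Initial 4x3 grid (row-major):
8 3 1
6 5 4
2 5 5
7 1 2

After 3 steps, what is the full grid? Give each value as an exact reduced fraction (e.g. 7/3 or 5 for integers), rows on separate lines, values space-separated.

After step 1:
  17/3 17/4 8/3
  21/4 23/5 15/4
  5 18/5 4
  10/3 15/4 8/3
After step 2:
  91/18 1031/240 32/9
  1231/240 429/100 901/240
  1031/240 419/100 841/240
  145/36 267/80 125/36
After step 3:
  5213/1080 61909/14400 2089/540
  33787/7200 25991/6000 27187/7200
  31757/7200 7847/2000 26857/7200
  2099/540 6011/1600 3713/1080

Answer: 5213/1080 61909/14400 2089/540
33787/7200 25991/6000 27187/7200
31757/7200 7847/2000 26857/7200
2099/540 6011/1600 3713/1080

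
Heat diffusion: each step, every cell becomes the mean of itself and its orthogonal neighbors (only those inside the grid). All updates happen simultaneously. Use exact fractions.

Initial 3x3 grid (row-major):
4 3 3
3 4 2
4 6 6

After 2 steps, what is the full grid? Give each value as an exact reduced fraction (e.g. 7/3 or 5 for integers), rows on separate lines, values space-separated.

Answer: 127/36 131/40 119/36
901/240 98/25 881/240
157/36 22/5 161/36

Derivation:
After step 1:
  10/3 7/2 8/3
  15/4 18/5 15/4
  13/3 5 14/3
After step 2:
  127/36 131/40 119/36
  901/240 98/25 881/240
  157/36 22/5 161/36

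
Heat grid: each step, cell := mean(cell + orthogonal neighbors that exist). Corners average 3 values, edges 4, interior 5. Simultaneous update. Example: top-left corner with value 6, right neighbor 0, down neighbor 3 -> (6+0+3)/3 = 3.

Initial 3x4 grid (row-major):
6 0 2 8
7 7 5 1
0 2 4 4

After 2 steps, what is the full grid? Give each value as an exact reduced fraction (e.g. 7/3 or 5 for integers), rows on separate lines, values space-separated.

Answer: 157/36 481/120 449/120 143/36
62/15 4 4 449/120
15/4 71/20 69/20 15/4

Derivation:
After step 1:
  13/3 15/4 15/4 11/3
  5 21/5 19/5 9/2
  3 13/4 15/4 3
After step 2:
  157/36 481/120 449/120 143/36
  62/15 4 4 449/120
  15/4 71/20 69/20 15/4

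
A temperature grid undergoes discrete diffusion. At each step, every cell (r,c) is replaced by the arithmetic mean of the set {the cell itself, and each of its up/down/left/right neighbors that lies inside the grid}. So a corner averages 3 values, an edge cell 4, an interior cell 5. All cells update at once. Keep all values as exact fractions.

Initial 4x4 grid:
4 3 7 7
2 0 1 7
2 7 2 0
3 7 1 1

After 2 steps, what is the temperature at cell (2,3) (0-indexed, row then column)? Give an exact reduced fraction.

Step 1: cell (2,3) = 5/2
Step 2: cell (2,3) = 547/240
Full grid after step 2:
  17/6 17/5 23/5 61/12
  111/40 151/50 329/100 333/80
  131/40 82/25 289/100 547/240
  4 297/80 607/240 71/36

Answer: 547/240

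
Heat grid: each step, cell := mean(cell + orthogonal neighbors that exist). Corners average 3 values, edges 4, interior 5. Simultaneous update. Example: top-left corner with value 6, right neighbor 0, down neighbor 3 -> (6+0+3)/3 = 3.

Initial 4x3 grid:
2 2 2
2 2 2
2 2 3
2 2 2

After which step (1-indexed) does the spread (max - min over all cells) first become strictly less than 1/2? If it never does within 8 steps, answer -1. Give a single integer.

Step 1: max=7/3, min=2, spread=1/3
  -> spread < 1/2 first at step 1
Step 2: max=271/120, min=2, spread=31/120
Step 3: max=2371/1080, min=2, spread=211/1080
Step 4: max=232897/108000, min=3647/1800, spread=14077/108000
Step 5: max=2084407/972000, min=219683/108000, spread=5363/48600
Step 6: max=62060809/29160000, min=122869/60000, spread=93859/1166400
Step 7: max=3709474481/1749600000, min=199736467/97200000, spread=4568723/69984000
Step 8: max=221732435629/104976000000, min=6013618889/2916000000, spread=8387449/167961600

Answer: 1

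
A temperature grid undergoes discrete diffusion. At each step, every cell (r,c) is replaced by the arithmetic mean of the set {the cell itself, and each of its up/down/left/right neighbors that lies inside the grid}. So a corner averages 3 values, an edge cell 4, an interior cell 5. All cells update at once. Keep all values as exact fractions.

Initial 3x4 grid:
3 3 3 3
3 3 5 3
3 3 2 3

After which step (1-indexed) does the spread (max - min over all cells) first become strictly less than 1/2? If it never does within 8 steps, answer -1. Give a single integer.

Step 1: max=7/2, min=8/3, spread=5/6
Step 2: max=337/100, min=35/12, spread=34/75
  -> spread < 1/2 first at step 2
Step 3: max=3931/1200, min=226/75, spread=21/80
Step 4: max=69907/21600, min=16333/5400, spread=61/288
Step 5: max=862601/270000, min=993857/324000, spread=206321/1620000
Step 6: max=82691839/25920000, min=59701573/19440000, spread=370769/3110400
Step 7: max=14802780503/4665600000, min=3602211707/1166400000, spread=5252449/62208000
Step 8: max=886473748277/279936000000, min=216556614913/69984000000, spread=161978309/2239488000

Answer: 2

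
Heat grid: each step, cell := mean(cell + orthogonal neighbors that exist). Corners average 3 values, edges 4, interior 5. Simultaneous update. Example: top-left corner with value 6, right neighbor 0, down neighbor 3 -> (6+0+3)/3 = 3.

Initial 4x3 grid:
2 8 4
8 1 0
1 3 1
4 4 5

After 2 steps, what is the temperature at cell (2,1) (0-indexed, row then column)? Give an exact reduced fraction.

Answer: 13/4

Derivation:
Step 1: cell (2,1) = 2
Step 2: cell (2,1) = 13/4
Full grid after step 2:
  17/4 71/16 37/12
  17/4 57/20 47/16
  3 13/4 109/48
  11/3 37/12 115/36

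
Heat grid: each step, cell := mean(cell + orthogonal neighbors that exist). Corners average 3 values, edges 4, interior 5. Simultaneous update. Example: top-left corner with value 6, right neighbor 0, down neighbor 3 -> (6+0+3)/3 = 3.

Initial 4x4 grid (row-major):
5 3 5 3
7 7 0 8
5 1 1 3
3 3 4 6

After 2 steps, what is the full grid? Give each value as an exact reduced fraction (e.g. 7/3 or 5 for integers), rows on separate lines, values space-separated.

Answer: 16/3 327/80 1037/240 139/36
93/20 111/25 317/100 263/60
64/15 311/100 87/25 53/15
125/36 799/240 743/240 37/9

Derivation:
After step 1:
  5 5 11/4 16/3
  6 18/5 21/5 7/2
  4 17/5 9/5 9/2
  11/3 11/4 7/2 13/3
After step 2:
  16/3 327/80 1037/240 139/36
  93/20 111/25 317/100 263/60
  64/15 311/100 87/25 53/15
  125/36 799/240 743/240 37/9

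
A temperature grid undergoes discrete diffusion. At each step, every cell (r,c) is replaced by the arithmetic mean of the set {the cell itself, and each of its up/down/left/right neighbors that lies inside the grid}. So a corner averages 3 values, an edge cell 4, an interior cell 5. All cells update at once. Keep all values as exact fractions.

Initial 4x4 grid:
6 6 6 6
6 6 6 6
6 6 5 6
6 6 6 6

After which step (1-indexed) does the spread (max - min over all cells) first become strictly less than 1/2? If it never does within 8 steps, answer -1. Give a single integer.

Step 1: max=6, min=23/4, spread=1/4
  -> spread < 1/2 first at step 1
Step 2: max=6, min=289/50, spread=11/50
Step 3: max=6, min=14033/2400, spread=367/2400
Step 4: max=3587/600, min=63229/10800, spread=1337/10800
Step 5: max=107531/18000, min=1902331/324000, spread=33227/324000
Step 6: max=643951/108000, min=57105673/9720000, spread=849917/9720000
Step 7: max=9651467/1620000, min=1715885653/291600000, spread=21378407/291600000
Step 8: max=2892311657/486000000, min=51521537629/8748000000, spread=540072197/8748000000

Answer: 1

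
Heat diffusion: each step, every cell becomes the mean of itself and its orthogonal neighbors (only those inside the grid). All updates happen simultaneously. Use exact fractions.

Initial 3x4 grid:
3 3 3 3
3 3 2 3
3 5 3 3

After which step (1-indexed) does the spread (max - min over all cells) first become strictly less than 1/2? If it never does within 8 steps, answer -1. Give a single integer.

Step 1: max=11/3, min=11/4, spread=11/12
Step 2: max=817/240, min=17/6, spread=137/240
Step 3: max=7207/2160, min=1033/360, spread=1009/2160
  -> spread < 1/2 first at step 3
Step 4: max=42209/12960, min=25061/8640, spread=1847/5184
Step 5: max=625141/194400, min=1518937/518400, spread=444317/1555200
Step 6: max=74188117/23328000, min=91979711/31104000, spread=4162667/18662400
Step 7: max=4417684583/1399680000, min=5557364509/1866240000, spread=199728961/1119744000
Step 8: max=263439391057/83980800000, min=335396315351/111974400000, spread=1902744727/13436928000

Answer: 3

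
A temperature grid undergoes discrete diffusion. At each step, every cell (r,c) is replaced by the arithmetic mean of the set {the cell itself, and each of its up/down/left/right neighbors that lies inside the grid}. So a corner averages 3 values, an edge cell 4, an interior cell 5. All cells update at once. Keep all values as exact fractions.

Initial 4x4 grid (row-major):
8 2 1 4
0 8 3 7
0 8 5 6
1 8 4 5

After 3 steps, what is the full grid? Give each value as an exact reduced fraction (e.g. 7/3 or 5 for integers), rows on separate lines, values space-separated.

Answer: 4021/1080 29603/7200 9529/2400 191/45
28703/7200 12439/3000 584/125 10979/2400
9149/2400 2331/500 4953/1000 12571/2400
81/20 3633/800 12571/2400 1907/360

Derivation:
After step 1:
  10/3 19/4 5/2 4
  4 21/5 24/5 5
  9/4 29/5 26/5 23/4
  3 21/4 11/2 5
After step 2:
  145/36 887/240 321/80 23/6
  827/240 471/100 217/50 391/80
  301/80 227/50 541/100 419/80
  7/2 391/80 419/80 65/12
After step 3:
  4021/1080 29603/7200 9529/2400 191/45
  28703/7200 12439/3000 584/125 10979/2400
  9149/2400 2331/500 4953/1000 12571/2400
  81/20 3633/800 12571/2400 1907/360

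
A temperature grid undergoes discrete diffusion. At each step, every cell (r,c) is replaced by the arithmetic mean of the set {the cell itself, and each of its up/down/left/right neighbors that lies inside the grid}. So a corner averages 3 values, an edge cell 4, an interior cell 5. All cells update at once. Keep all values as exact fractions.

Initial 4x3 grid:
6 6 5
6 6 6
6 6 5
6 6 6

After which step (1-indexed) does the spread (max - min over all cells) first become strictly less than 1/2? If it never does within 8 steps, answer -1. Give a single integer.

Answer: 2

Derivation:
Step 1: max=6, min=11/2, spread=1/2
Step 2: max=6, min=203/36, spread=13/36
  -> spread < 1/2 first at step 2
Step 3: max=1193/200, min=41143/7200, spread=361/1440
Step 4: max=32039/5400, min=745631/129600, spread=4661/25920
Step 5: max=12763379/2160000, min=37481137/6480000, spread=809/6480
Step 6: max=114604699/19440000, min=2705269601/466560000, spread=1809727/18662400
Step 7: max=857599427/145800000, min=162717152059/27993600000, spread=77677517/1119744000
Step 8: max=68524933549/11664000000, min=9775797605681/1679616000000, spread=734342603/13436928000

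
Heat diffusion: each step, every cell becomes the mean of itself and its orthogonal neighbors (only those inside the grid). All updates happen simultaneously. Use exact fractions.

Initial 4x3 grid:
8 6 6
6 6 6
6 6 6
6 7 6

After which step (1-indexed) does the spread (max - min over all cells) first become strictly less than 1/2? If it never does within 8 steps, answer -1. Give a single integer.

Step 1: max=20/3, min=6, spread=2/3
Step 2: max=59/9, min=6, spread=5/9
Step 3: max=689/108, min=2747/450, spread=743/2700
  -> spread < 1/2 first at step 3
Step 4: max=411037/64800, min=110587/18000, spread=64619/324000
Step 5: max=24464753/3888000, min=9981917/1620000, spread=2540761/19440000
Step 6: max=1463920807/233280000, min=2881997239/466560000, spread=73351/746496
Step 7: max=87578668613/13996800000, min=173180245301/27993600000, spread=79083677/1119744000
Step 8: max=5247333478567/839808000000, min=10398180793759/1679616000000, spread=771889307/13436928000

Answer: 3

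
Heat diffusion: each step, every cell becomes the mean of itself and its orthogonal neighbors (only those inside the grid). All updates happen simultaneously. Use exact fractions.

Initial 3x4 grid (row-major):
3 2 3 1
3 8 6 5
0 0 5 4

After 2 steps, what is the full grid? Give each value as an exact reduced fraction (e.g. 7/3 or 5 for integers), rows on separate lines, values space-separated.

Answer: 61/18 101/30 77/20 10/3
329/120 399/100 399/100 64/15
31/12 59/20 64/15 149/36

Derivation:
After step 1:
  8/3 4 3 3
  7/2 19/5 27/5 4
  1 13/4 15/4 14/3
After step 2:
  61/18 101/30 77/20 10/3
  329/120 399/100 399/100 64/15
  31/12 59/20 64/15 149/36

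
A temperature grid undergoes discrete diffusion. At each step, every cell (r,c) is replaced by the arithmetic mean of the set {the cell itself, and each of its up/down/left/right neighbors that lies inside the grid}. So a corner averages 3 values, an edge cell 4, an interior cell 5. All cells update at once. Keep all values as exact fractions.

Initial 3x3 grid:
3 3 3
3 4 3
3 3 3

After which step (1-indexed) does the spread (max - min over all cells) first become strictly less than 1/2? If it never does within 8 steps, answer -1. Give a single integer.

Answer: 1

Derivation:
Step 1: max=13/4, min=3, spread=1/4
  -> spread < 1/2 first at step 1
Step 2: max=81/25, min=249/80, spread=51/400
Step 3: max=15223/4800, min=1127/360, spread=589/14400
Step 4: max=94943/30000, min=905081/288000, spread=31859/1440000
Step 5: max=54531607/17280000, min=5664721/1800000, spread=751427/86400000
Step 6: max=340634687/108000000, min=3265463129/1036800000, spread=23149331/5184000000
Step 7: max=196106654263/62208000000, min=20414931889/6480000000, spread=616540643/311040000000
Step 8: max=1225512453983/388800000000, min=11761372008761/3732480000000, spread=17737747379/18662400000000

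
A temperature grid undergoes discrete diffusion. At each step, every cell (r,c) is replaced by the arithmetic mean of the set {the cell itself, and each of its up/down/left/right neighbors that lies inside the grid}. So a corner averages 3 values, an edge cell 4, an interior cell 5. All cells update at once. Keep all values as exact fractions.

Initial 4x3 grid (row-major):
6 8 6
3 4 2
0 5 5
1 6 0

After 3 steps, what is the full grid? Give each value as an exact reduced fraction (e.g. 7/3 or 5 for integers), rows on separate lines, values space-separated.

After step 1:
  17/3 6 16/3
  13/4 22/5 17/4
  9/4 4 3
  7/3 3 11/3
After step 2:
  179/36 107/20 187/36
  467/120 219/50 1019/240
  71/24 333/100 179/48
  91/36 13/4 29/9
After step 3:
  5117/1080 5969/1200 10649/2160
  7291/1800 8479/2000 31589/7200
  11437/3600 7059/2000 26149/7200
  629/216 1233/400 1469/432

Answer: 5117/1080 5969/1200 10649/2160
7291/1800 8479/2000 31589/7200
11437/3600 7059/2000 26149/7200
629/216 1233/400 1469/432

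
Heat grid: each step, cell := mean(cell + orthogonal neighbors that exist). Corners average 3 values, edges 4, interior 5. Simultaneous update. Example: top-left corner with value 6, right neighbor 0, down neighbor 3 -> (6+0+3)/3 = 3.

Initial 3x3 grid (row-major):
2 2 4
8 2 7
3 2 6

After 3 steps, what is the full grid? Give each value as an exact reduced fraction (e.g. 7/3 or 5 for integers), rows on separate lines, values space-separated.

Answer: 2699/720 26507/7200 8777/2160
53839/14400 24343/6000 59239/14400
542/135 57589/14400 131/30

Derivation:
After step 1:
  4 5/2 13/3
  15/4 21/5 19/4
  13/3 13/4 5
After step 2:
  41/12 451/120 139/36
  977/240 369/100 1097/240
  34/9 1007/240 13/3
After step 3:
  2699/720 26507/7200 8777/2160
  53839/14400 24343/6000 59239/14400
  542/135 57589/14400 131/30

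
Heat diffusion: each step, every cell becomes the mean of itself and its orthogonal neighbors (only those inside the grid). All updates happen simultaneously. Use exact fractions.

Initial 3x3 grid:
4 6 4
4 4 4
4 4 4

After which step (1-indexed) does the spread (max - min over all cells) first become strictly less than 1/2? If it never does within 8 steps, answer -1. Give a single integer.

Step 1: max=14/3, min=4, spread=2/3
Step 2: max=547/120, min=4, spread=67/120
Step 3: max=4757/1080, min=407/100, spread=1807/5400
  -> spread < 1/2 first at step 3
Step 4: max=1885963/432000, min=11161/2700, spread=33401/144000
Step 5: max=16781933/3888000, min=1123391/270000, spread=3025513/19440000
Step 6: max=6685726867/1555200000, min=60355949/14400000, spread=53531/497664
Step 7: max=399280925849/93312000000, min=16343116051/3888000000, spread=450953/5971968
Step 8: max=23903783560603/5598720000000, min=1967248610519/466560000000, spread=3799043/71663616

Answer: 3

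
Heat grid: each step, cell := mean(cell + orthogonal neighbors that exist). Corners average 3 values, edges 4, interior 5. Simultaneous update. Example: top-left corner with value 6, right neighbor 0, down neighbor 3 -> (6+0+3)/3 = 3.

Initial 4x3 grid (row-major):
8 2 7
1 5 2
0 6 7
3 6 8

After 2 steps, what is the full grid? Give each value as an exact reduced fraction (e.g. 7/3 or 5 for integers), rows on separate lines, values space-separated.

After step 1:
  11/3 11/2 11/3
  7/2 16/5 21/4
  5/2 24/5 23/4
  3 23/4 7
After step 2:
  38/9 481/120 173/36
  193/60 89/20 67/15
  69/20 22/5 57/10
  15/4 411/80 37/6

Answer: 38/9 481/120 173/36
193/60 89/20 67/15
69/20 22/5 57/10
15/4 411/80 37/6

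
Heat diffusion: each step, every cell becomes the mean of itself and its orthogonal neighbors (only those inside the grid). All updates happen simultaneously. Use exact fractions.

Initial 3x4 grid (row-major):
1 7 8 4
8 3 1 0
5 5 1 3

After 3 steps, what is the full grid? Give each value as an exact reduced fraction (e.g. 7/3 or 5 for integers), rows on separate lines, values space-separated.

After step 1:
  16/3 19/4 5 4
  17/4 24/5 13/5 2
  6 7/2 5/2 4/3
After step 2:
  43/9 1193/240 327/80 11/3
  1223/240 199/50 169/50 149/60
  55/12 21/5 149/60 35/18
After step 3:
  668/135 32069/7200 3221/800 273/80
  66373/14400 1622/375 19697/6000 10327/3600
  3331/720 2287/600 10807/3600 311/135

Answer: 668/135 32069/7200 3221/800 273/80
66373/14400 1622/375 19697/6000 10327/3600
3331/720 2287/600 10807/3600 311/135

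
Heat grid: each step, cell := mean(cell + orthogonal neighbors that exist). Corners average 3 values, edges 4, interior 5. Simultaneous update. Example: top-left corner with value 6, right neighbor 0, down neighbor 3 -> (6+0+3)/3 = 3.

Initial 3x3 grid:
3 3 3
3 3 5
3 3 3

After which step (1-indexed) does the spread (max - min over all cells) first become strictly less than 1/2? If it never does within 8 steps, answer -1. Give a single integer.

Answer: 3

Derivation:
Step 1: max=11/3, min=3, spread=2/3
Step 2: max=427/120, min=3, spread=67/120
Step 3: max=3677/1080, min=307/100, spread=1807/5400
  -> spread < 1/2 first at step 3
Step 4: max=1453963/432000, min=8461/2700, spread=33401/144000
Step 5: max=12893933/3888000, min=853391/270000, spread=3025513/19440000
Step 6: max=5130526867/1555200000, min=45955949/14400000, spread=53531/497664
Step 7: max=305968925849/93312000000, min=12455116051/3888000000, spread=450953/5971968
Step 8: max=18305063560603/5598720000000, min=1500688610519/466560000000, spread=3799043/71663616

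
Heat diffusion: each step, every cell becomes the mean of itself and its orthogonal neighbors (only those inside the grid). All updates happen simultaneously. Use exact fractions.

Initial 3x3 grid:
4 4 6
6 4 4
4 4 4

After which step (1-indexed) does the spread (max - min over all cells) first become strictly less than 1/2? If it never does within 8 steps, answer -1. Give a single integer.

Answer: 2

Derivation:
Step 1: max=14/3, min=4, spread=2/3
Step 2: max=547/120, min=25/6, spread=47/120
  -> spread < 1/2 first at step 2
Step 3: max=2461/540, min=171/40, spread=61/216
Step 4: max=146237/32400, min=93233/21600, spread=511/2592
Step 5: max=8735089/1944000, min=5643851/1296000, spread=4309/31104
Step 6: max=521543633/116640000, min=113378099/25920000, spread=36295/373248
Step 7: max=31202643901/6998400000, min=20483249059/4665600000, spread=305773/4478976
Step 8: max=1867713511397/419904000000, min=1231725929473/279936000000, spread=2575951/53747712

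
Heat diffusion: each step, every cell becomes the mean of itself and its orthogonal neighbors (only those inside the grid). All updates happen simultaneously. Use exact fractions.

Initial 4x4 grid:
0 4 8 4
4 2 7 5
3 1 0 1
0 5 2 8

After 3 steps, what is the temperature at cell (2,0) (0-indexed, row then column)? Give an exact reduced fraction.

Step 1: cell (2,0) = 2
Step 2: cell (2,0) = 547/240
Step 3: cell (2,0) = 3431/1440
Full grid after step 3:
  3353/1080 26467/7200 32347/7200 2611/540
  19627/7200 9683/3000 5917/1500 30817/7200
  3431/1440 206/75 383/120 26473/7200
  322/135 733/288 22333/7200 3581/1080

Answer: 3431/1440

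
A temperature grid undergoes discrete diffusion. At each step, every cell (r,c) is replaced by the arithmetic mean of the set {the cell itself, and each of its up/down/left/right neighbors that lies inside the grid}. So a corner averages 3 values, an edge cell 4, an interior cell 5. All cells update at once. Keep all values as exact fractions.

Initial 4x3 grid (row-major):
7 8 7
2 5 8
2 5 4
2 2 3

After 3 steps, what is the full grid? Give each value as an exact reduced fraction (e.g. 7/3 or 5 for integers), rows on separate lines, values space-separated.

Answer: 5903/1080 85999/14400 13891/2160
32857/7200 15703/3000 2527/450
2833/800 7827/2000 5437/1200
2057/720 657/200 329/90

Derivation:
After step 1:
  17/3 27/4 23/3
  4 28/5 6
  11/4 18/5 5
  2 3 3
After step 2:
  197/36 1541/240 245/36
  1081/240 519/100 91/15
  247/80 399/100 22/5
  31/12 29/10 11/3
After step 3:
  5903/1080 85999/14400 13891/2160
  32857/7200 15703/3000 2527/450
  2833/800 7827/2000 5437/1200
  2057/720 657/200 329/90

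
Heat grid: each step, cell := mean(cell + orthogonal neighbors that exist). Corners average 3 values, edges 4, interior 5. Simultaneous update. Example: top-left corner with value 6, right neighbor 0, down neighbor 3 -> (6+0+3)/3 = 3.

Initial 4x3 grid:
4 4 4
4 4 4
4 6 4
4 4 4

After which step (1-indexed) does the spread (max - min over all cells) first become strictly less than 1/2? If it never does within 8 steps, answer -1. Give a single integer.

Step 1: max=9/2, min=4, spread=1/2
Step 2: max=223/50, min=4, spread=23/50
  -> spread < 1/2 first at step 2
Step 3: max=10411/2400, min=813/200, spread=131/480
Step 4: max=92951/21600, min=14791/3600, spread=841/4320
Step 5: max=37102051/8640000, min=2973373/720000, spread=56863/345600
Step 6: max=332574341/77760000, min=26909543/6480000, spread=386393/3110400
Step 7: max=132809723131/31104000000, min=10788358813/2592000000, spread=26795339/248832000
Step 8: max=7948775714129/1866240000000, min=649166149667/155520000000, spread=254051069/2985984000

Answer: 2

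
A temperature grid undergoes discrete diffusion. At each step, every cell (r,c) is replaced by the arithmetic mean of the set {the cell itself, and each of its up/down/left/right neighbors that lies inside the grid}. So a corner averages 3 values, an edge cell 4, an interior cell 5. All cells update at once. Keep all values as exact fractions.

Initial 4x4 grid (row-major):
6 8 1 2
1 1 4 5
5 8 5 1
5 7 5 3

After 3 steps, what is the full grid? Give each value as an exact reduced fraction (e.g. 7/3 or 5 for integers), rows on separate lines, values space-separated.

Answer: 3053/720 3157/800 26317/7200 6937/2160
429/100 8591/2000 4463/1200 12191/3600
1106/225 5663/1200 8547/2000 59/16
11377/2160 37507/7200 147/32 2897/720

Derivation:
After step 1:
  5 4 15/4 8/3
  13/4 22/5 16/5 3
  19/4 26/5 23/5 7/2
  17/3 25/4 5 3
After step 2:
  49/12 343/80 817/240 113/36
  87/20 401/100 379/100 371/120
  283/60 126/25 43/10 141/40
  50/9 1327/240 377/80 23/6
After step 3:
  3053/720 3157/800 26317/7200 6937/2160
  429/100 8591/2000 4463/1200 12191/3600
  1106/225 5663/1200 8547/2000 59/16
  11377/2160 37507/7200 147/32 2897/720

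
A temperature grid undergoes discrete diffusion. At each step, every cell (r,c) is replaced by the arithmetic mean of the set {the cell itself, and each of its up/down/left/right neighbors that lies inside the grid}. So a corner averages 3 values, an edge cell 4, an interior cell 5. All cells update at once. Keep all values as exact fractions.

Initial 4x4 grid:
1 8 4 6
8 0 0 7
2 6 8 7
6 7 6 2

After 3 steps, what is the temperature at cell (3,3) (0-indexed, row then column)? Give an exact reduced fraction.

Answer: 248/45

Derivation:
Step 1: cell (3,3) = 5
Step 2: cell (3,3) = 67/12
Step 3: cell (3,3) = 248/45
Full grid after step 3:
  1163/270 29533/7200 33181/7200 10423/2160
  30043/7200 6793/1500 27493/6000 1133/225
  3971/800 1917/400 2591/500 529/100
  3707/720 409/75 1627/300 248/45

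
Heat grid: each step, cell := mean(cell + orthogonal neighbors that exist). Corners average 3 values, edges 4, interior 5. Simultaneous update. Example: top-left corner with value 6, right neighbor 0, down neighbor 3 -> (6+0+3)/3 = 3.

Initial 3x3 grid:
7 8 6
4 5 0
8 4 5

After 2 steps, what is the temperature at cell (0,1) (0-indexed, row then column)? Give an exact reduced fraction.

Step 1: cell (0,1) = 13/2
Step 2: cell (0,1) = 217/40
Full grid after step 2:
  113/18 217/40 91/18
  82/15 131/25 119/30
  101/18 541/120 25/6

Answer: 217/40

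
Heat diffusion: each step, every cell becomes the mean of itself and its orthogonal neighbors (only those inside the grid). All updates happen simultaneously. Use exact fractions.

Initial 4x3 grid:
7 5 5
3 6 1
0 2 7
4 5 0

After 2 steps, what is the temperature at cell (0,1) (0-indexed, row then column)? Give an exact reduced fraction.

Step 1: cell (0,1) = 23/4
Step 2: cell (0,1) = 1069/240
Full grid after step 2:
  59/12 1069/240 85/18
  293/80 219/50 859/240
  53/16 149/50 61/16
  8/3 55/16 37/12

Answer: 1069/240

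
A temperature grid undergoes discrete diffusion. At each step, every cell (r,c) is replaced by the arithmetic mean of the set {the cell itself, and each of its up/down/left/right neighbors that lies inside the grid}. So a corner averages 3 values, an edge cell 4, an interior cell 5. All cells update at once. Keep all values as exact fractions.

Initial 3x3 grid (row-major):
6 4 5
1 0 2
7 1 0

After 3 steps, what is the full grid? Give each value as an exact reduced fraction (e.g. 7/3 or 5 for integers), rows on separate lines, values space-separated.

Answer: 7021/2160 44587/14400 2963/1080
21481/7200 3761/1500 32987/14400
307/120 2651/1200 439/240

Derivation:
After step 1:
  11/3 15/4 11/3
  7/2 8/5 7/4
  3 2 1
After step 2:
  131/36 761/240 55/18
  353/120 63/25 481/240
  17/6 19/10 19/12
After step 3:
  7021/2160 44587/14400 2963/1080
  21481/7200 3761/1500 32987/14400
  307/120 2651/1200 439/240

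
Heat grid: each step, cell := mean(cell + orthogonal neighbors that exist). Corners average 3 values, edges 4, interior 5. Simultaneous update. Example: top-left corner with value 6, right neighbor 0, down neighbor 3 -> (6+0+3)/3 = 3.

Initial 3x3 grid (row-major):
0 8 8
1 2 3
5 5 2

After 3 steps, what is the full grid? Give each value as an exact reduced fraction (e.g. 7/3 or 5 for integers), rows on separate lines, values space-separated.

After step 1:
  3 9/2 19/3
  2 19/5 15/4
  11/3 7/2 10/3
After step 2:
  19/6 529/120 175/36
  187/60 351/100 1033/240
  55/18 143/40 127/36
After step 3:
  1283/360 28703/7200 9773/2160
  2891/900 22697/6000 58331/14400
  3509/1080 8201/2400 8213/2160

Answer: 1283/360 28703/7200 9773/2160
2891/900 22697/6000 58331/14400
3509/1080 8201/2400 8213/2160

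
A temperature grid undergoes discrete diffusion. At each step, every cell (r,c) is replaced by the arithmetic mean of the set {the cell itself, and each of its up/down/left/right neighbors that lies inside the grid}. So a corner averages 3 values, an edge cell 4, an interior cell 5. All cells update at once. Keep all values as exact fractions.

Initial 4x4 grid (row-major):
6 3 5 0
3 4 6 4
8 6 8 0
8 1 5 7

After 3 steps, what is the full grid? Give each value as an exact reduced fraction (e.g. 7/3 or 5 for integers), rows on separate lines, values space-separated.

After step 1:
  4 9/2 7/2 3
  21/4 22/5 27/5 5/2
  25/4 27/5 5 19/4
  17/3 5 21/4 4
After step 2:
  55/12 41/10 41/10 3
  199/40 499/100 104/25 313/80
  677/120 521/100 129/25 65/16
  203/36 1279/240 77/16 14/3
After step 3:
  1639/360 1333/300 96/25 881/240
  2019/400 4687/1000 8929/2000 3027/800
  19319/3600 31597/6000 4681/1000 10681/2400
  11959/2160 37783/7200 11981/2400 325/72

Answer: 1639/360 1333/300 96/25 881/240
2019/400 4687/1000 8929/2000 3027/800
19319/3600 31597/6000 4681/1000 10681/2400
11959/2160 37783/7200 11981/2400 325/72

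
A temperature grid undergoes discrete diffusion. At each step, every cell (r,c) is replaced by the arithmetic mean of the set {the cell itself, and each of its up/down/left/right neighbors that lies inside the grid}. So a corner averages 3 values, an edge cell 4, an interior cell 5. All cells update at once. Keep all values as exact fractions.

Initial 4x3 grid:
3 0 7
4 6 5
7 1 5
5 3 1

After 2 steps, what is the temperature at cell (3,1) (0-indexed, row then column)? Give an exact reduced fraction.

Step 1: cell (3,1) = 5/2
Step 2: cell (3,1) = 149/40
Full grid after step 2:
  34/9 203/60 55/12
  887/240 447/100 319/80
  373/80 347/100 323/80
  47/12 149/40 17/6

Answer: 149/40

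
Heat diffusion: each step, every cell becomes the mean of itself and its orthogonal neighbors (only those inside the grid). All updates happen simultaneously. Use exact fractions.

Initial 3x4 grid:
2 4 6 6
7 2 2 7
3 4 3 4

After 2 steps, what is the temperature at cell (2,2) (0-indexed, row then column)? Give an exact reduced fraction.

Step 1: cell (2,2) = 13/4
Step 2: cell (2,2) = 179/48
Full grid after step 2:
  34/9 121/30 55/12 187/36
  163/40 89/25 203/50 79/16
  67/18 883/240 179/48 38/9

Answer: 179/48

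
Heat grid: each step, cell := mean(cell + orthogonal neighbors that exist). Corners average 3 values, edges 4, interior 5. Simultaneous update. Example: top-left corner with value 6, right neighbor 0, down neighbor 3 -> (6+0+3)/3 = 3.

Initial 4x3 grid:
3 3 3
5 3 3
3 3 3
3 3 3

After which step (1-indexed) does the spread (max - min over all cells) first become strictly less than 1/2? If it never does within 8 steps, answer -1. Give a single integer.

Step 1: max=11/3, min=3, spread=2/3
Step 2: max=211/60, min=3, spread=31/60
Step 3: max=1831/540, min=3, spread=211/540
  -> spread < 1/2 first at step 3
Step 4: max=178897/54000, min=2747/900, spread=14077/54000
Step 5: max=1598407/486000, min=165683/54000, spread=5363/24300
Step 6: max=47480809/14580000, min=92869/30000, spread=93859/583200
Step 7: max=2834674481/874800000, min=151136467/48600000, spread=4568723/34992000
Step 8: max=169244435629/52488000000, min=4555618889/1458000000, spread=8387449/83980800

Answer: 3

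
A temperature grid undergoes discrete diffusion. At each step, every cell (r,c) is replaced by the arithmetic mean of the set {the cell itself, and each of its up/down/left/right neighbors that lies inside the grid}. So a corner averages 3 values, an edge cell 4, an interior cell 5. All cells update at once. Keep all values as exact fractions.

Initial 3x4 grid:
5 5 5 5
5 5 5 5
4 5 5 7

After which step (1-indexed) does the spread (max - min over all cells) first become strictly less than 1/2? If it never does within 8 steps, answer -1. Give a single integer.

Step 1: max=17/3, min=14/3, spread=1
Step 2: max=50/9, min=85/18, spread=5/6
Step 3: max=2315/432, min=13963/2880, spread=4411/8640
Step 4: max=34351/6480, min=126643/25920, spread=3587/8640
  -> spread < 1/2 first at step 4
Step 5: max=4071067/777600, min=50988211/10368000, spread=9878047/31104000
Step 6: max=242765783/46656000, min=153855167/31104000, spread=4793213/18662400
Step 7: max=14481647257/2799360000, min=185277284011/37324800000, spread=23434038247/111974400000
Step 8: max=865615322963/167961600000, min=557807485567/111974400000, spread=2312327569/13436928000

Answer: 4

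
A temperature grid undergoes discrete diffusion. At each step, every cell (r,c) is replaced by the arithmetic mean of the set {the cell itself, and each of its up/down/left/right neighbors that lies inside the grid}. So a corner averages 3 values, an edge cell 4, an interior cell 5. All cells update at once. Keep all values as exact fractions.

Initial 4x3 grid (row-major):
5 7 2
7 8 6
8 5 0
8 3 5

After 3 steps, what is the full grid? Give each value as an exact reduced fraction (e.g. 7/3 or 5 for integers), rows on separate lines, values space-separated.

After step 1:
  19/3 11/2 5
  7 33/5 4
  7 24/5 4
  19/3 21/4 8/3
After step 2:
  113/18 703/120 29/6
  101/15 279/50 49/10
  377/60 553/100 58/15
  223/36 381/80 143/36
After step 3:
  6793/1080 40589/7200 1871/360
  22387/3600 17161/3000 959/200
  22267/3600 10409/2000 8221/1800
  12413/2160 24551/4800 9073/2160

Answer: 6793/1080 40589/7200 1871/360
22387/3600 17161/3000 959/200
22267/3600 10409/2000 8221/1800
12413/2160 24551/4800 9073/2160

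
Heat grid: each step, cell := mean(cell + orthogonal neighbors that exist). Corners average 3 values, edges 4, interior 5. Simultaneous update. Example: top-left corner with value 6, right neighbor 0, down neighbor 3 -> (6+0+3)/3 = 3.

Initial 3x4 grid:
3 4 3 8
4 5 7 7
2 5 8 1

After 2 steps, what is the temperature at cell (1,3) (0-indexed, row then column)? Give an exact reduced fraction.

Answer: 277/48

Derivation:
Step 1: cell (1,3) = 23/4
Step 2: cell (1,3) = 277/48
Full grid after step 2:
  131/36 215/48 85/16 23/4
  95/24 93/20 11/2 277/48
  73/18 227/48 259/48 49/9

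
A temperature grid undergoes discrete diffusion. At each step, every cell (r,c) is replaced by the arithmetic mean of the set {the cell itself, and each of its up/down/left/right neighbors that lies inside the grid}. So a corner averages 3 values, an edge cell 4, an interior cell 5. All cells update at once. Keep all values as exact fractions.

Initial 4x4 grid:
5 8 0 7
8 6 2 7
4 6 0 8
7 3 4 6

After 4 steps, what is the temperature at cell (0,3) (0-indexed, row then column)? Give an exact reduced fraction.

Answer: 62039/12960

Derivation:
Step 1: cell (0,3) = 14/3
Step 2: cell (0,3) = 179/36
Step 3: cell (0,3) = 1997/432
Step 4: cell (0,3) = 62039/12960
Full grid after step 4:
  29459/5400 15703/3000 63781/13500 62039/12960
  32941/6000 18523/3750 865597/180000 1006321/216000
  274291/54000 887149/180000 136199/30000 38363/8000
  325123/64800 1001989/216000 112229/24000 50203/10800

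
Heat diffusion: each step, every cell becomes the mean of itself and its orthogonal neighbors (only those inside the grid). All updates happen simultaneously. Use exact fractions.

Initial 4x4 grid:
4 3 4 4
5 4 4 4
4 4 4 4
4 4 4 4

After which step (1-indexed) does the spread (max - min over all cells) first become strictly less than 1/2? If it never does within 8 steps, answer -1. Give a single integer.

Step 1: max=17/4, min=15/4, spread=1/2
Step 2: max=33/8, min=31/8, spread=1/4
  -> spread < 1/2 first at step 2
Step 3: max=983/240, min=937/240, spread=23/120
Step 4: max=8783/2160, min=8497/2160, spread=143/1080
Step 5: max=262793/64800, min=255607/64800, spread=3593/32400
Step 6: max=7868003/1944000, min=7683997/1944000, spread=92003/972000
Step 7: max=235597913/58320000, min=230962087/58320000, spread=2317913/29160000
Step 8: max=7056964523/1749600000, min=6939835477/1749600000, spread=58564523/874800000

Answer: 2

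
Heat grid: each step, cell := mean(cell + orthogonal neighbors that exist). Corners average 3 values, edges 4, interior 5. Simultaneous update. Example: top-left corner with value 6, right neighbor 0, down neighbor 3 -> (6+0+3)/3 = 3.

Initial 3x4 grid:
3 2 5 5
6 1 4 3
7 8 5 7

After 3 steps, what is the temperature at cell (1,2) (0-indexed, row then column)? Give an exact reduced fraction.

Answer: 25889/6000

Derivation:
Step 1: cell (1,2) = 18/5
Step 2: cell (1,2) = 451/100
Step 3: cell (1,2) = 25889/6000
Full grid after step 3:
  1079/270 26803/7200 29153/7200 4483/1080
  64241/14400 27079/6000 25889/6000 66751/14400
  1907/360 4017/800 4067/800 439/90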